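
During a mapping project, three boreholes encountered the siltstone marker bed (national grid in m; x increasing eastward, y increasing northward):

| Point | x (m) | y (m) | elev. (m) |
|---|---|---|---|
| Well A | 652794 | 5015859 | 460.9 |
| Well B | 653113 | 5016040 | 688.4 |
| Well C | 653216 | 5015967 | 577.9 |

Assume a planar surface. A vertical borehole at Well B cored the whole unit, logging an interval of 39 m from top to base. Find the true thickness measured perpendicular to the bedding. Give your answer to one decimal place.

22.6 m

Let the plane be z = a·x + b·y + c.
Well B−Well A: 319a + 181b = 227.5;  Well C−Well A: 422a + 108b = 117.
Solving gives a = −0.08092, b = 1.39952.
|∇z| = √(a²+b²) = 1.40186, so dip δ = arctan(1.40186) = 54.50°.
True thickness = vertical thickness × cos δ = 39 × cos 54.50° = 22.6 m.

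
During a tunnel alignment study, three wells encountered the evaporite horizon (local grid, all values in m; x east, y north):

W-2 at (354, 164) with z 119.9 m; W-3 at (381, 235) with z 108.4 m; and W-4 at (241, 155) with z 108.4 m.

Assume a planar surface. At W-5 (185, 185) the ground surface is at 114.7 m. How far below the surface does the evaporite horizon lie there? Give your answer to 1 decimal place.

Two edge vectors: W-2→W-3 = (27, 71, -11.5), W-2→W-4 = (-113, -9, -11.5).
Normal n = (W-2→W-3) × (W-2→W-4) = (-920, 1610, 7780).
So ∂z/∂x = −n_x/n_z = 0.11825 and ∂z/∂y = −n_y/n_z = −0.20694.
Intercept c from W-2: 119.9 − 41.86 + 33.94 = 111.98.
At (185, 185): z_contact = 21.88 − 38.28 + 111.98 = 95.57 m.
Depth below ground = 114.7 − 95.57 = 19.1 m.

19.1 m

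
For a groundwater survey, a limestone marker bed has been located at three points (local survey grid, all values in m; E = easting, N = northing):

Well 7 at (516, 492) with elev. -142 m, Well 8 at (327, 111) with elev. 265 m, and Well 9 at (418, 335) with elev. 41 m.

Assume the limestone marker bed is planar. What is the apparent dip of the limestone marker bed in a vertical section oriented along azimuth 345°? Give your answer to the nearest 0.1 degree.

25.2°

Two edge vectors: Well 7→Well 8 = (-189, -381, 407), Well 7→Well 9 = (-98, -157, 183).
Normal n = (Well 7→Well 8) × (Well 7→Well 9) = (-5824, -5299, -7665).
So ∂z/∂E = −n_x/n_z = −0.75982 and ∂z/∂N = −n_y/n_z = −0.69132.
Unit vector along 345° is (sin 345°, cos 345°) = (-0.2588, 0.9659).
Slope in that direction = a·(-0.2588) + b·(0.9659) = −0.47111.
Apparent dip = arctan|0.47111| = 25.2° (true dip is 45.8°, so apparent ≤ true as expected).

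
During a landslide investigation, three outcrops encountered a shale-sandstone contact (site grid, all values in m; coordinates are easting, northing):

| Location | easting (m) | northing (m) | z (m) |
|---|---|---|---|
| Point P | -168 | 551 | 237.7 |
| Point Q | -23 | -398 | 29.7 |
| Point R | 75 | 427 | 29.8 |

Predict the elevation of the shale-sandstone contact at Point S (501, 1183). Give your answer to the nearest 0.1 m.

-241.3 m

Two edge vectors: Point P→Point Q = (145, -949, -208), Point P→Point R = (243, -124, -207.9).
Normal n = (Point P→Point Q) × (Point P→Point R) = (171505.1, -20398.5, 212627).
So ∂z/∂easting = −n_x/n_z = −0.806601 and ∂z/∂northing = −n_y/n_z = 0.095936.
Intercept c from Point P: 237.7 − 135.51 − 52.86 = 49.33.
At (501, 1183): z = −404.1 + 113.5 + 49.33 = -241.3 m.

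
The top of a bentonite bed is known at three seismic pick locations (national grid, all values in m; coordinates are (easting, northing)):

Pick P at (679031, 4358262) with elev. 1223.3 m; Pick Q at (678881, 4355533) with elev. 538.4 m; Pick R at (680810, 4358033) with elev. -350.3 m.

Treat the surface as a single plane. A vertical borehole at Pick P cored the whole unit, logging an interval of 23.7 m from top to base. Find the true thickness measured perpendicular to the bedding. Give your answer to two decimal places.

Two edge vectors: Pick P→Pick Q = (-150, -2729, -684.9), Pick P→Pick R = (1779, -229, -1573.6).
Normal n = (Pick P→Pick Q) × (Pick P→Pick R) = (4137512.3, -1454477.1, 4889241).
So ∂z/∂E = −n_x/n_z = −0.84625 and ∂z/∂N = −n_y/n_z = 0.29749.
|∇z| = √(a²+b²) = 0.89701, so dip δ = arctan(0.89701) = 41.89°.
True thickness = vertical thickness × cos δ = 23.7 × cos 41.89° = 17.64 m.

17.64 m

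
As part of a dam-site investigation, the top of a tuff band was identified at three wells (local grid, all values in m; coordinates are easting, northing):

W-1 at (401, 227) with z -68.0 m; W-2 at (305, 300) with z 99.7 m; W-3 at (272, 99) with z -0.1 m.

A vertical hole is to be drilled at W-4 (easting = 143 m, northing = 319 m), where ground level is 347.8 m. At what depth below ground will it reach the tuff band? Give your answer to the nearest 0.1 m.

Let the plane be z = a·easting + b·northing + c.
W-2−W-1: −96a + 73b = 167.7;  W-3−W-1: −129a − 128b = 67.9.
Solving gives a = −1.21734, b = 0.69638.
Then c = -68 − a·401 − b·227 = 262.07.
At (143, 319): z_contact = −174.08 + 222.14 + 262.07 = 310.14 m.
Depth below ground = 347.8 − 310.14 = 37.7 m.

37.7 m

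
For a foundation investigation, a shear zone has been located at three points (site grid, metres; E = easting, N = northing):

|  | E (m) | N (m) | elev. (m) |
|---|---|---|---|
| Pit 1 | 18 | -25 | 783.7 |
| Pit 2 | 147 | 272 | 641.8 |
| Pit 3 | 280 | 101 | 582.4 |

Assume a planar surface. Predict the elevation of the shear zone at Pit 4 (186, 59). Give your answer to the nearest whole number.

Let the plane be z = a·E + b·N + c.
Pit 2−Pit 1: 129a + 297b = −141.9;  Pit 3−Pit 1: 262a + 126b = −201.3.
Solving gives a = −0.68075, b = −0.18210.
Then c = 783.7 − a·18 − b·-25 = 791.40.
At (186, 59): z = −126.6 − 10.7 + 791.40 = 654.0 m.

654 m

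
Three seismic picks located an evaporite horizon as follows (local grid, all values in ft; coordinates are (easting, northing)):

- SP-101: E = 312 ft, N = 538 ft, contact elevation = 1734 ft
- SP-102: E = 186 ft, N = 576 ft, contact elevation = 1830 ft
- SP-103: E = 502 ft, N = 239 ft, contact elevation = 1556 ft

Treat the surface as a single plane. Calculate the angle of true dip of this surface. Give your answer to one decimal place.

36.3°

Two edge vectors: SP-101→SP-102 = (-126, 38, 96), SP-101→SP-103 = (190, -299, -178).
Normal n = (SP-101→SP-102) × (SP-101→SP-103) = (21940, -4188, 30454).
So ∂z/∂E = −n_x/n_z = −0.72043 and ∂z/∂N = −n_y/n_z = 0.13752.
Gradient magnitude |∇z| = √(a² + b²) = √(0.51902 + 0.01891) = 0.73344.
True dip = arctan(0.73344) = 36.3°, dipping toward E (azimuth ≈ 101°).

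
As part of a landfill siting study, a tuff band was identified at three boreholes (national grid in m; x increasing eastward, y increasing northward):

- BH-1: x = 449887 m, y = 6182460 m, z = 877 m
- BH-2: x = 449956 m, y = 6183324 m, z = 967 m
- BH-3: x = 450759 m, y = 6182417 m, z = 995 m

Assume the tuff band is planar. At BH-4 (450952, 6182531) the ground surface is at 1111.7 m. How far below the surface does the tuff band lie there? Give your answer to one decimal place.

Two edge vectors: BH-1→BH-2 = (69, 864, 90), BH-1→BH-3 = (872, -43, 118).
Normal n = (BH-1→BH-2) × (BH-1→BH-3) = (105822, 70338, -756375).
So ∂z/∂x = −n_x/n_z = 0.139906792 and ∂z/∂y = −n_y/n_z = 0.092993555.
Intercept c from BH-1: 877 − 62942.25 − 574928.93 = −636994.18.
At (450952, 6182531): z_contact = 63091.25 + 574935.54 − 636994.18 = 1032.60 m.
Depth below ground = 1111.7 − 1032.60 = 79.1 m.

79.1 m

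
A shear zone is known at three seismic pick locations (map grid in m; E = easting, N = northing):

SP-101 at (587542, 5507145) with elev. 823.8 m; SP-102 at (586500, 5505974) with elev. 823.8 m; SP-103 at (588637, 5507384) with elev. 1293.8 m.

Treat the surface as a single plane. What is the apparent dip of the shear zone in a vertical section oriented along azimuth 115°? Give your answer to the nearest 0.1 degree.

Two edge vectors: SP-101→SP-102 = (-1042, -1171, 0), SP-101→SP-103 = (1095, 239, 470).
Normal n = (SP-101→SP-102) × (SP-101→SP-103) = (-550370, 489740, 1033207).
So ∂z/∂E = −n_x/n_z = 0.53268 and ∂z/∂N = −n_y/n_z = −0.47400.
Unit vector along 115° is (sin 115°, cos 115°) = (0.9063, -0.4226).
Slope in that direction = a·(0.9063) + b·(-0.4226) = 0.68309.
Apparent dip = arctan|0.68309| = 34.3° (true dip is 35.5°, so apparent ≤ true as expected).

34.3°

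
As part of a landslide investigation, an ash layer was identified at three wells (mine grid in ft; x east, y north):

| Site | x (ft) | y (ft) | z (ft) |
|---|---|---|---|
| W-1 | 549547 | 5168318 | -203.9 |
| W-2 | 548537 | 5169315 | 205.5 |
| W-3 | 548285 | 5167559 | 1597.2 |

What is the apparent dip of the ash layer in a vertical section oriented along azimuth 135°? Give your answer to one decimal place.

15.7°

Two edge vectors: W-1→W-2 = (-1010, 997, 409.4), W-1→W-3 = (-1262, -759, 1801.1).
Normal n = (W-1→W-2) × (W-1→W-3) = (2106431.3, 1302448.2, 2024804).
So ∂z/∂x = −n_x/n_z = −1.04031 and ∂z/∂y = −n_y/n_z = −0.64325.
Unit vector along 135° is (sin 135°, cos 135°) = (0.7071, -0.7071).
Slope in that direction = a·(0.7071) + b·(-0.7071) = −0.28077.
Apparent dip = arctan|0.28077| = 15.7° (true dip is 50.7°, so apparent ≤ true as expected).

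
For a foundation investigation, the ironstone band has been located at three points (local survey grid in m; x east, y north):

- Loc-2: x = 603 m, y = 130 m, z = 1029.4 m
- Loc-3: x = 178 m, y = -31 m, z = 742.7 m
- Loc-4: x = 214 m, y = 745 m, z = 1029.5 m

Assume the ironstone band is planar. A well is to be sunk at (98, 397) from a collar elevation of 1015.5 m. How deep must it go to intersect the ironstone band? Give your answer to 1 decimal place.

169.0 m

Two edge vectors: Loc-2→Loc-3 = (-425, -161, -286.7), Loc-2→Loc-4 = (-389, 615, 0.1).
Normal n = (Loc-2→Loc-3) × (Loc-2→Loc-4) = (176304.4, 111568.8, -324004).
So ∂z/∂x = −n_x/n_z = 0.54414 and ∂z/∂y = −n_y/n_z = 0.34434.
Intercept c from Loc-2: 1029.4 − 328.12 − 44.76 = 656.52.
At (98, 397): z_contact = 53.33 + 136.70 + 656.52 = 846.55 m.
Depth below ground = 1015.5 − 846.55 = 169.0 m.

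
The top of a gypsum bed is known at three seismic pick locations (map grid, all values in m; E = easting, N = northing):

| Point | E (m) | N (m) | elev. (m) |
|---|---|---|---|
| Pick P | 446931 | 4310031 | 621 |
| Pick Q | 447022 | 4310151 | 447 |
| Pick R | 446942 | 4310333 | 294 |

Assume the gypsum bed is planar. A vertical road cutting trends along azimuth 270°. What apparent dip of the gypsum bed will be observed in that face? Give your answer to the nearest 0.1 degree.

Let the plane be z = a·E + b·N + c.
Pick Q−Pick P: 91a + 120b = −174;  Pick R−Pick P: 11a + 302b = −327.
Solving gives a = −0.50868, b = −1.06425.
Unit vector along 270° is (sin 270°, cos 270°) = (-1.0000, -0.0000).
Slope in that direction = a·(-1.0000) + b·(-0.0000) = 0.50868.
Apparent dip = arctan|0.50868| = 27.0° (true dip is 49.7°, so apparent ≤ true as expected).

27.0°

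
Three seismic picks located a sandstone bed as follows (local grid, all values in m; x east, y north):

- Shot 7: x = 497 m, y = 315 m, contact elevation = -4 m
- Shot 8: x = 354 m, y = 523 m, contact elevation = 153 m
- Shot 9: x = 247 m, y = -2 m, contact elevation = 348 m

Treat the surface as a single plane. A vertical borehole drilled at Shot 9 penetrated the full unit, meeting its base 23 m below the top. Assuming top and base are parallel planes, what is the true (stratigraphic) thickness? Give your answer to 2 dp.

14.24 m

Let the plane be z = a·x + b·y + c.
Shot 8−Shot 7: −143a + 208b = 157;  Shot 9−Shot 7: −250a − 317b = 352.
Solving gives a = −1.26357, b = −0.11390.
|∇z| = √(a²+b²) = 1.26870, so dip δ = arctan(1.26870) = 51.75°.
True thickness = vertical thickness × cos δ = 23 × cos 51.75° = 14.24 m.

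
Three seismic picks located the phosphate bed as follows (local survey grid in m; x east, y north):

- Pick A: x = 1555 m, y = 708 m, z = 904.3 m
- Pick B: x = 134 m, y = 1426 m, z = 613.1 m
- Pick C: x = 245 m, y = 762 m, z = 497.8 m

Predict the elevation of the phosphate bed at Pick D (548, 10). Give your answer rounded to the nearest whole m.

Let the plane be z = a·x + b·y + c.
Pick B−Pick A: −1421a + 718b = −291.2;  Pick C−Pick A: −1310a + 54b = −406.5.
Solving gives a = 0.31967, b = 0.22708.
Then c = 904.3 − a·1555 − b·708 = 246.44.
At (548, 10): z = 175.2 + 2.3 + 246.44 = 423.9 m.

424 m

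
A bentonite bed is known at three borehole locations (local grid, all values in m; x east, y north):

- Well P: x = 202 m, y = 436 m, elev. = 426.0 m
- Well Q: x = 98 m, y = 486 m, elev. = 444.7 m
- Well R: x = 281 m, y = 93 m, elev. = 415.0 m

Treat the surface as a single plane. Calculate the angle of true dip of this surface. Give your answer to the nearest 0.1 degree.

10.5°

Two edge vectors: Well P→Well Q = (-104, 50, 18.7), Well P→Well R = (79, -343, -11).
Normal n = (Well P→Well Q) × (Well P→Well R) = (5864.1, 333.3, 31722).
So ∂z/∂x = −n_x/n_z = −0.18486 and ∂z/∂y = −n_y/n_z = −0.01051.
Gradient magnitude |∇z| = √(a² + b²) = √(0.03417 + 0.00011) = 0.18516.
True dip = arctan(0.18516) = 10.5°, dipping toward E (azimuth ≈ 087°).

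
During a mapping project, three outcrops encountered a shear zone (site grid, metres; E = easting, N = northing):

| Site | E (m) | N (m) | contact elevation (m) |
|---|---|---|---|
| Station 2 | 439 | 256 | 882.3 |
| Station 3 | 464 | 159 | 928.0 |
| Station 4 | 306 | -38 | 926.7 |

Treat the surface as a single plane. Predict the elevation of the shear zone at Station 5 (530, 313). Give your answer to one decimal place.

903.1 m

Let the plane be z = a·E + b·N + c.
Station 3−Station 2: 25a − 97b = 45.7;  Station 4−Station 2: −133a − 294b = 44.4.
Solving gives a = 0.45079, b = −0.35495.
Then c = 882.3 − a·439 − b·256 = 775.27.
At (530, 313): z = 238.9 − 111.1 + 775.27 = 903.1 m.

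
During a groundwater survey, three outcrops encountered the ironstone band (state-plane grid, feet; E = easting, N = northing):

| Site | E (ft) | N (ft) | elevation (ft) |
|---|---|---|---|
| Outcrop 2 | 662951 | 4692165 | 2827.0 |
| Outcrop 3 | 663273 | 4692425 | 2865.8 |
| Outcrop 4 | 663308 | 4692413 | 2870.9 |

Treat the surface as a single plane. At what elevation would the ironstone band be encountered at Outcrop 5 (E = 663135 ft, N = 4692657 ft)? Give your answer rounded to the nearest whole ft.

Two edge vectors: Outcrop 2→Outcrop 3 = (322, 260, 38.8), Outcrop 2→Outcrop 4 = (357, 248, 43.9).
Normal n = (Outcrop 2→Outcrop 3) × (Outcrop 2→Outcrop 4) = (1791.6, -284.2, -12964).
So ∂z/∂E = −n_x/n_z = 0.13819809 and ∂z/∂N = −n_y/n_z = −0.02192225.
Intercept c from Outcrop 2: 2827 − 91618.56 + 102862.80 = 14071.24.
At (663135, 4692657): z = 91644.0 − 102873.6 + 14071.24 = 2841.6 ft.

2842 ft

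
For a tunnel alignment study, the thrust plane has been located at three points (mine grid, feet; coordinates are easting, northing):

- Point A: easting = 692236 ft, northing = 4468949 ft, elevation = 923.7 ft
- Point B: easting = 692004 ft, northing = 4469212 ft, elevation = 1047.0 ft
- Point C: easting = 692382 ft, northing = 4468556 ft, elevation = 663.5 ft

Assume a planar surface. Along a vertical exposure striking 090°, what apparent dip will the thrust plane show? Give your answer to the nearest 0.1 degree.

Let the plane be z = a·easting + b·northing + c.
Point B−Point A: −232a + 263b = 123.3;  Point C−Point A: 146a − 393b = −260.2.
Solving gives a = 0.37849, b = 0.80269.
Unit vector along 090° is (sin 90°, cos 90°) = (1.0000, 0.0000).
Slope in that direction = a·(1.0000) + b·(0.0000) = 0.37849.
Apparent dip = arctan|0.37849| = 20.7° (true dip is 41.6°, so apparent ≤ true as expected).

20.7°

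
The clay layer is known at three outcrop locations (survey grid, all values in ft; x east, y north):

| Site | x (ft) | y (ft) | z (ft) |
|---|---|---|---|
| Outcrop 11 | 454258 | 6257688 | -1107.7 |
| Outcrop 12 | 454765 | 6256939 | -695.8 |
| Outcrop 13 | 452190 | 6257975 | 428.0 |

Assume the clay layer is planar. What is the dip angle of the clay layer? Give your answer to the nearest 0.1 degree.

55.8°

Let the plane be z = a·x + b·y + c.
Outcrop 12−Outcrop 11: 507a − 749b = 411.9;  Outcrop 13−Outcrop 11: −2068a + 287b = 1535.7.
Solving gives a = −0.90383, b = −1.16174.
Gradient magnitude |∇z| = √(a² + b²) = √(0.81691 + 1.34963) = 1.47192.
True dip = arctan(1.47192) = 55.8°, dipping toward NE (azimuth ≈ 038°).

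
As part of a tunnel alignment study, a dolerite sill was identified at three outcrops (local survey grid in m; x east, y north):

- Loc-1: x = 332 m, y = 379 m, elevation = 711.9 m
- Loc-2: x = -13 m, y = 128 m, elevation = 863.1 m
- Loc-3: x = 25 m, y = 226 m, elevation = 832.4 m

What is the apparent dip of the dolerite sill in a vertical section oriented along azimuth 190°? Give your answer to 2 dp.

Two edge vectors: Loc-1→Loc-2 = (-345, -251, 151.2), Loc-1→Loc-3 = (-307, -153, 120.5).
Normal n = (Loc-1→Loc-2) × (Loc-1→Loc-3) = (-7111.9, -4845.9, -24272).
So ∂z/∂x = −n_x/n_z = −0.29301 and ∂z/∂y = −n_y/n_z = −0.19965.
Unit vector along 190° is (sin 190°, cos 190°) = (-0.1736, -0.9848).
Slope in that direction = a·(-0.1736) + b·(-0.9848) = 0.24750.
Apparent dip = arctan|0.24750| = 13.90° (true dip is 19.5°, so apparent ≤ true as expected).

13.90°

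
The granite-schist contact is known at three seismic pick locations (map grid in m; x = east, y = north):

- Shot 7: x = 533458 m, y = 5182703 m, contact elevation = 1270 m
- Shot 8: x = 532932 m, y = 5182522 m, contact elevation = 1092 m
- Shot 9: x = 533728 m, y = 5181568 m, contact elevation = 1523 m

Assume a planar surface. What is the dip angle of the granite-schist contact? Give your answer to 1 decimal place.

22.1°

Two edge vectors: Shot 7→Shot 8 = (-526, -181, -178), Shot 7→Shot 9 = (270, -1135, 253).
Normal n = (Shot 7→Shot 8) × (Shot 7→Shot 9) = (-247823, 85018, 645880).
So ∂z/∂x = −n_x/n_z = 0.38370 and ∂z/∂y = −n_y/n_z = −0.13163.
Gradient magnitude |∇z| = √(a² + b²) = √(0.14722 + 0.01733) = 0.40565.
True dip = arctan(0.40565) = 22.1°, dipping toward WNW (azimuth ≈ 289°).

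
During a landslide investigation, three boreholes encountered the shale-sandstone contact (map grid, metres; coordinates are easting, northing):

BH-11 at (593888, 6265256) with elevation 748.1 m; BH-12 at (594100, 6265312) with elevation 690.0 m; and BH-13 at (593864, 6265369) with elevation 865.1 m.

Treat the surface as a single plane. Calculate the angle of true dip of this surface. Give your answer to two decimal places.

Two edge vectors: BH-11→BH-12 = (212, 56, -58.1), BH-11→BH-13 = (-24, 113, 117).
Normal n = (BH-11→BH-12) × (BH-11→BH-13) = (13117.3, -23409.6, 25300).
So ∂z/∂easting = −n_x/n_z = −0.51847 and ∂z/∂northing = −n_y/n_z = 0.92528.
Gradient magnitude |∇z| = √(a² + b²) = √(0.26881 + 0.85614) = 1.06064.
True dip = arctan(1.06064) = 46.69°, dipping toward SSE (azimuth ≈ 151°).

46.69°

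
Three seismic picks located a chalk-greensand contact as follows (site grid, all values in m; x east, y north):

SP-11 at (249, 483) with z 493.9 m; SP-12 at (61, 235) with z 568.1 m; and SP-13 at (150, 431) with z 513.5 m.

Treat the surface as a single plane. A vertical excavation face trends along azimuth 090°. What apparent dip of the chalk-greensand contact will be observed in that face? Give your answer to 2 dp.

3.88°

Two edge vectors: SP-11→SP-12 = (-188, -248, 74.2), SP-11→SP-13 = (-99, -52, 19.6).
Normal n = (SP-11→SP-12) × (SP-11→SP-13) = (-1002.4, -3661, -14776).
So ∂z/∂x = −n_x/n_z = −0.06784 and ∂z/∂y = −n_y/n_z = −0.24777.
Unit vector along 090° is (sin 90°, cos 90°) = (1.0000, 0.0000).
Slope in that direction = a·(1.0000) + b·(0.0000) = −0.06784.
Apparent dip = arctan|0.06784| = 3.88° (true dip is 14.4°, so apparent ≤ true as expected).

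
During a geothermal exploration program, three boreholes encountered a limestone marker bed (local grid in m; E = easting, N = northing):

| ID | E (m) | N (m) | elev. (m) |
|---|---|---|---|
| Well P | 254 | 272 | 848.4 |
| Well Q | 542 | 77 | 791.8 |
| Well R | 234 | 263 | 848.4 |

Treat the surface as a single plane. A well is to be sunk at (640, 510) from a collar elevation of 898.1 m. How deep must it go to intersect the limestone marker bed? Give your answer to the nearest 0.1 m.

Two edge vectors: Well P→Well Q = (288, -195, -56.6), Well P→Well R = (-20, -9, 0).
Normal n = (Well P→Well Q) × (Well P→Well R) = (-509.4, 1132, -6492).
So ∂z/∂E = −n_x/n_z = −0.07847 and ∂z/∂N = −n_y/n_z = 0.17437.
Intercept c from Well P: 848.4 + 19.93 − 47.43 = 820.90.
At (640, 510): z_contact = −50.22 + 88.93 + 820.90 = 859.61 m.
Depth below ground = 898.1 − 859.61 = 38.5 m.

38.5 m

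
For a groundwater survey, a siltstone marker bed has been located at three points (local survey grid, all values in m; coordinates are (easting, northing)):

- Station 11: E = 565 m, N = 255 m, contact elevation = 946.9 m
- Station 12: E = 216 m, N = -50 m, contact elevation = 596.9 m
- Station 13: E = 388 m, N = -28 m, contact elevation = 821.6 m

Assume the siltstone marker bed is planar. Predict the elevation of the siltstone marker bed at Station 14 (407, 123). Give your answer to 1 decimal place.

Two edge vectors: Station 11→Station 12 = (-349, -305, -350), Station 11→Station 13 = (-177, -283, -125.3).
Normal n = (Station 11→Station 12) × (Station 11→Station 13) = (-60833.5, 18220.3, 44782).
So ∂z/∂E = −n_x/n_z = 1.35844 and ∂z/∂N = −n_y/n_z = −0.40687.
Intercept c from Station 11: 946.9 − 767.52 + 103.75 = 283.13.
At (407, 123): z = 552.9 − 50.0 + 283.13 = 786.0 m.

786.0 m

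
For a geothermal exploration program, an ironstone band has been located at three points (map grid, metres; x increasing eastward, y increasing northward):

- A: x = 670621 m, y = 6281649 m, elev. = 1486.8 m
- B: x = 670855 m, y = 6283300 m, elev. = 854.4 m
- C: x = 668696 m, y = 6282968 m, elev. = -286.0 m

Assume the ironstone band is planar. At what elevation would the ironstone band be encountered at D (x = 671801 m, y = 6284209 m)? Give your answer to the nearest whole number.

Two edge vectors: A→B = (234, 1651, -632.4), A→C = (-1925, 1319, -1772.8).
Normal n = (A→B) × (A→C) = (-2092757.2, 1632205.2, 3486821).
So ∂z/∂x = −n_x/n_z = 0.60019060 and ∂z/∂y = −n_y/n_z = −0.46810697.
Intercept c from A: 1486.8 − 402500.42 + 2940483.66 = 2539470.03.
At (671801, 6284209): z = 403208.6 − 2941682.0 + 2539470.03 = 996.7 m.

997 m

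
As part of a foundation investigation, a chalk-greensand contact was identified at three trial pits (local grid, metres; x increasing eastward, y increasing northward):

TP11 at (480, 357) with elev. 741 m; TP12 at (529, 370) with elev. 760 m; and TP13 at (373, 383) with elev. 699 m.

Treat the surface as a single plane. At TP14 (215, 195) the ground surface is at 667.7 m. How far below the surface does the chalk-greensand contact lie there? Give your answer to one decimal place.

28.6 m

Two edge vectors: TP11→TP12 = (49, 13, 19), TP11→TP13 = (-107, 26, -42).
Normal n = (TP11→TP12) × (TP11→TP13) = (-1040, 25, 2665).
So ∂z/∂x = −n_x/n_z = 0.39024 and ∂z/∂y = −n_y/n_z = −0.00938.
Intercept c from TP11: 741 − 187.32 + 3.35 = 557.03.
At (215, 195): z_contact = 83.90 − 1.83 + 557.03 = 639.11 m.
Depth below ground = 667.7 − 639.11 = 28.6 m.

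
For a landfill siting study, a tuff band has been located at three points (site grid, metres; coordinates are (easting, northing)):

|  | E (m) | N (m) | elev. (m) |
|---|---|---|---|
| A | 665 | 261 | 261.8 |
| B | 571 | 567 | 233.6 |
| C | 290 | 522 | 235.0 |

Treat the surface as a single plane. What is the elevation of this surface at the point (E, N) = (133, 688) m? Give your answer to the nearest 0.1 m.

Let the plane be z = a·E + b·N + c.
B−A: −94a + 306b = −28.2;  C−A: −375a + 261b = −26.8.
Solving gives a = 0.00932, b = −0.08929.
Then c = 261.8 − a·665 − b·261 = 278.91.
At (133, 688): z = 1.2 − 61.4 + 278.91 = 218.7 m.

218.7 m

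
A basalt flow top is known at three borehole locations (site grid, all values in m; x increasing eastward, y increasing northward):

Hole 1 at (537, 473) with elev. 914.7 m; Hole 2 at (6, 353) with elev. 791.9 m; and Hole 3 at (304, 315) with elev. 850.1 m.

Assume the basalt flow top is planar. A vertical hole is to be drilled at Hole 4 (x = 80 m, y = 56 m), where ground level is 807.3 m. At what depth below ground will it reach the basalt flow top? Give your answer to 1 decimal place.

Let the plane be z = a·x + b·y + c.
Hole 2−Hole 1: −531a − 120b = −122.8;  Hole 3−Hole 1: −233a − 158b = −64.6.
Solving gives a = 0.20827, b = 0.10172.
Then c = 914.7 − a·537 − b·473 = 754.74.
At (80, 56): z_contact = 16.66 + 5.70 + 754.74 = 777.10 m.
Depth below ground = 807.3 − 777.10 = 30.2 m.

30.2 m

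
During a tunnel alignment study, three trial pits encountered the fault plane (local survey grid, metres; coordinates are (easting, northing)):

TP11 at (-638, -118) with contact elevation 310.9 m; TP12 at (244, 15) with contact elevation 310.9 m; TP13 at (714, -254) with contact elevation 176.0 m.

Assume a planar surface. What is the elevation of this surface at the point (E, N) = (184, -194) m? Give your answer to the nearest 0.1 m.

Two edge vectors: TP11→TP12 = (882, 133, 0), TP11→TP13 = (1352, -136, -134.9).
Normal n = (TP11→TP12) × (TP11→TP13) = (-17941.7, 118981.8, -299768).
So ∂z/∂E = −n_x/n_z = −0.05985 and ∂z/∂N = −n_y/n_z = 0.39691.
Intercept c from TP11: 310.9 − 38.19 + 46.84 = 319.55.
At (184, -194): z = −11.0 − 77.0 + 319.55 = 231.5 m.

231.5 m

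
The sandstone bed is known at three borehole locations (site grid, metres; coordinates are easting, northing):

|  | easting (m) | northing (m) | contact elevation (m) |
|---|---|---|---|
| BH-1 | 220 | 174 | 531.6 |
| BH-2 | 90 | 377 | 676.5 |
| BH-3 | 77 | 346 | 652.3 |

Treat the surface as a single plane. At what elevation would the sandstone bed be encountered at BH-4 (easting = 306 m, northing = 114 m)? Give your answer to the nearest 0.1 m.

Two edge vectors: BH-1→BH-2 = (-130, 203, 144.9), BH-1→BH-3 = (-143, 172, 120.7).
Normal n = (BH-1→BH-2) × (BH-1→BH-3) = (-420.7, -5029.7, 6669).
So ∂z/∂easting = −n_x/n_z = 0.06308 and ∂z/∂northing = −n_y/n_z = 0.75419.
Intercept c from BH-1: 531.6 − 13.88 − 131.23 = 386.49.
At (306, 114): z = 19.3 + 86.0 + 386.49 = 491.8 m.

491.8 m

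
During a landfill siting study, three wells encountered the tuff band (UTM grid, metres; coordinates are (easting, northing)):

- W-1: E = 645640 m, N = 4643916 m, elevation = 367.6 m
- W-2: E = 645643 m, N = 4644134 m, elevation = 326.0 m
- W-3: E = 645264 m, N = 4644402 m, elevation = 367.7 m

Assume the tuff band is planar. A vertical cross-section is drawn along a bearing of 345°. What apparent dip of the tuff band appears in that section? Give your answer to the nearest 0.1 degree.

6.7°

Let the plane be z = a·E + b·N + c.
W-2−W-1: 3a + 218b = −41.6;  W-3−W-1: −376a + 486b = 0.1.
Solving gives a = −0.24260, b = −0.18749.
Unit vector along 345° is (sin 345°, cos 345°) = (-0.2588, 0.9659).
Slope in that direction = a·(-0.2588) + b·(0.9659) = −0.11831.
Apparent dip = arctan|0.11831| = 6.7° (true dip is 17.0°, so apparent ≤ true as expected).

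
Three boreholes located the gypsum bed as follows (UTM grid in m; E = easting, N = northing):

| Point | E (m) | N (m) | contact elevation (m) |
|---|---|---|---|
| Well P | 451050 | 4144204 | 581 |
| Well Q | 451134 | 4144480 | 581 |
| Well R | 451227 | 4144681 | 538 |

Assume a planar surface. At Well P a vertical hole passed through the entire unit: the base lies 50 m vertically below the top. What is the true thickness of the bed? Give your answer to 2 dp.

Two edge vectors: Well P→Well Q = (84, 276, 0), Well P→Well R = (177, 477, -43).
Normal n = (Well P→Well Q) × (Well P→Well R) = (-11868, 3612, -8784).
So ∂z/∂E = −n_x/n_z = −1.35109 and ∂z/∂N = −n_y/n_z = 0.41120.
|∇z| = √(a²+b²) = 1.41228, so dip δ = arctan(1.41228) = 54.70°.
True thickness = vertical thickness × cos δ = 50 × cos 54.70° = 28.89 m.

28.89 m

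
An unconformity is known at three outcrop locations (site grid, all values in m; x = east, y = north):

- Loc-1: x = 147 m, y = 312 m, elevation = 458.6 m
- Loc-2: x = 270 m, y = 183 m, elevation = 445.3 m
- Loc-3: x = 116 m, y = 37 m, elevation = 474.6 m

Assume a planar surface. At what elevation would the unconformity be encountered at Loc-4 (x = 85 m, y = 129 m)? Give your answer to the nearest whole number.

Let the plane be z = a·x + b·y + c.
Loc-2−Loc-1: 123a − 129b = −13.3;  Loc-3−Loc-1: −31a − 275b = 16.
Solving gives a = −0.15127, b = −0.04113.
Then c = 458.6 − a·147 − b·312 = 493.67.
At (85, 129): z = −12.9 − 5.3 + 493.67 = 475.5 m.

476 m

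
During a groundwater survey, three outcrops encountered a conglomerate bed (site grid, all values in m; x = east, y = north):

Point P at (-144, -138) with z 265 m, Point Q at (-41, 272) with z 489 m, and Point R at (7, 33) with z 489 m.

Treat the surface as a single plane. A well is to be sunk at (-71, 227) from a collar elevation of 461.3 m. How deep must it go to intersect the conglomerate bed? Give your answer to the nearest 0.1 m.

19.5 m

Two edge vectors: Point P→Point Q = (103, 410, 224), Point P→Point R = (151, 171, 224).
Normal n = (Point P→Point Q) × (Point P→Point R) = (53536, 10752, -44297).
So ∂z/∂x = −n_x/n_z = 1.20857 and ∂z/∂y = −n_y/n_z = 0.24273.
Intercept c from Point P: 265 + 174.03 + 33.50 = 472.53.
At (-71, 227): z_contact = −85.81 + 55.10 + 472.53 = 441.82 m.
Depth below ground = 461.3 − 441.82 = 19.5 m.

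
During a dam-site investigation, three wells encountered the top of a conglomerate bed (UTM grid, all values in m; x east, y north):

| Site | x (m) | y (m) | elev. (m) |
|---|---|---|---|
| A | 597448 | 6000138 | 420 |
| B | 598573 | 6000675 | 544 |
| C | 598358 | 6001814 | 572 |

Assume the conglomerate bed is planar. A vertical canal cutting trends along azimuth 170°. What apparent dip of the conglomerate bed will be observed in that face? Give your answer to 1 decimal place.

1.5°

Two edge vectors: A→B = (1125, 537, 124), A→C = (910, 1676, 152).
Normal n = (A→B) × (A→C) = (-126200, -58160, 1396830).
So ∂z/∂x = −n_x/n_z = 0.09035 and ∂z/∂y = −n_y/n_z = 0.04164.
Unit vector along 170° is (sin 170°, cos 170°) = (0.1736, -0.9848).
Slope in that direction = a·(0.1736) + b·(-0.9848) = −0.02532.
Apparent dip = arctan|0.02532| = 1.5° (true dip is 5.7°, so apparent ≤ true as expected).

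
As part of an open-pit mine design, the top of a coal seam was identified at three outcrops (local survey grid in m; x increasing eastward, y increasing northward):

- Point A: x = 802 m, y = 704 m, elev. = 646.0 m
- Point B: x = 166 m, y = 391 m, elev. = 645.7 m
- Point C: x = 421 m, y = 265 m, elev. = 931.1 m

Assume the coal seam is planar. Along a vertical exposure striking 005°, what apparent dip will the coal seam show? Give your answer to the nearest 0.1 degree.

47.2°

Two edge vectors: Point A→Point B = (-636, -313, -0.3), Point A→Point C = (-381, -439, 285.1).
Normal n = (Point A→Point B) × (Point A→Point C) = (-89368, 181437.9, 159951).
So ∂z/∂x = −n_x/n_z = 0.55872 and ∂z/∂y = −n_y/n_z = −1.13433.
Unit vector along 005° is (sin 5°, cos 5°) = (0.0872, 0.9962).
Slope in that direction = a·(0.0872) + b·(0.9962) = −1.08132.
Apparent dip = arctan|1.08132| = 47.2° (true dip is 51.7°, so apparent ≤ true as expected).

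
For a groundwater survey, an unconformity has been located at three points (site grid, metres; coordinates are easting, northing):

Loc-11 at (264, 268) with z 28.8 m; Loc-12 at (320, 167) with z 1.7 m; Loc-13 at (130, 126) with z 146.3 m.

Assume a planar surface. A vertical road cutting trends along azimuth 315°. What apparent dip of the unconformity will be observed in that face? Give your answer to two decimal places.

22.79°

Two edge vectors: Loc-11→Loc-12 = (56, -101, -27.1), Loc-11→Loc-13 = (-134, -142, 117.5).
Normal n = (Loc-11→Loc-12) × (Loc-11→Loc-13) = (-15715.7, -2948.6, -21486).
So ∂z/∂easting = −n_x/n_z = −0.73144 and ∂z/∂northing = −n_y/n_z = −0.13723.
Unit vector along 315° is (sin 315°, cos 315°) = (-0.7071, 0.7071).
Slope in that direction = a·(-0.7071) + b·(0.7071) = 0.42017.
Apparent dip = arctan|0.42017| = 22.79° (true dip is 36.7°, so apparent ≤ true as expected).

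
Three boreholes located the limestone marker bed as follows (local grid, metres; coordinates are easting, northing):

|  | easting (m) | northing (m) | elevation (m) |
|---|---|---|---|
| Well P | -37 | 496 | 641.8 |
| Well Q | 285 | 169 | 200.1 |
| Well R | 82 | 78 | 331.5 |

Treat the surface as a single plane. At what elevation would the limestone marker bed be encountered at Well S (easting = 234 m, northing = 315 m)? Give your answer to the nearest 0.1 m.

Let the plane be z = a·easting + b·northing + c.
Well Q−Well P: 322a − 327b = −441.7;  Well R−Well P: 119a − 418b = −310.3.
Solving gives a = −0.86915, b = 0.49491.
Then c = 641.8 − a·-37 − b·496 = 364.17.
At (234, 315): z = −203.4 + 155.9 + 364.17 = 316.7 m.

316.7 m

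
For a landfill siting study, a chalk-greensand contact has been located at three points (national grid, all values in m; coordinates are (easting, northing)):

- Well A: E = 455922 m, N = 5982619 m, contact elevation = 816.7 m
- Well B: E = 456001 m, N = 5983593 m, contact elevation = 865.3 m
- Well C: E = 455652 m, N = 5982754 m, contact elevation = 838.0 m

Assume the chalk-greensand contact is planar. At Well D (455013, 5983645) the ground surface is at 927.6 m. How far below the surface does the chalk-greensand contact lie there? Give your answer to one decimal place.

Two edge vectors: Well A→Well B = (79, 974, 48.6), Well A→Well C = (-270, 135, 21.3).
Normal n = (Well A→Well B) × (Well A→Well C) = (14185.2, -14804.7, 273645).
So ∂z/∂E = −n_x/n_z = −0.051837965 and ∂z/∂N = −n_y/n_z = 0.054101847.
Intercept c from Well A: 816.7 + 23634.07 − 323670.74 = −299219.97.
At (455013, 5983645): z_contact = −23586.95 + 323726.25 − 299219.97 = 919.33 m.
Depth below ground = 927.6 − 919.33 = 8.3 m.

8.3 m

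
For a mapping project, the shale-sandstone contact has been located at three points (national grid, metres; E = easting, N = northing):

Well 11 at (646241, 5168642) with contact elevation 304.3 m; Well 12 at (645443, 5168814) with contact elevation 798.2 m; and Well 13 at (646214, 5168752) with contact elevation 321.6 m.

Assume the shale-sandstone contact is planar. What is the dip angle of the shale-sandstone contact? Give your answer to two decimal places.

Let the plane be z = a·E + b·N + c.
Well 12−Well 11: −798a + 172b = 493.9;  Well 13−Well 11: −27a + 110b = 17.3.
Solving gives a = −0.61770, b = 0.00565.
Gradient magnitude |∇z| = √(a² + b²) = √(0.38156 + 0.00003) = 0.61773.
True dip = arctan(0.61773) = 31.70°, dipping toward E (azimuth ≈ 091°).

31.70°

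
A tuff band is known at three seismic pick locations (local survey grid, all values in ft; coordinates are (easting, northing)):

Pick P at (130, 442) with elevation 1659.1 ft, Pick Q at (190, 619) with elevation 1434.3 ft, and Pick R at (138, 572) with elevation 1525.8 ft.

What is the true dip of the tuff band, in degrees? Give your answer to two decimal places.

52.68°

Let the plane be z = a·E + b·N + c.
Pick Q−Pick P: 60a + 177b = −224.8;  Pick R−Pick P: 8a + 130b = −133.3.
Solving gives a = −0.88188, b = −0.97112.
Gradient magnitude |∇z| = √(a² + b²) = √(0.77771 + 0.94306) = 1.31178.
True dip = arctan(1.31178) = 52.68°, dipping toward NE (azimuth ≈ 042°).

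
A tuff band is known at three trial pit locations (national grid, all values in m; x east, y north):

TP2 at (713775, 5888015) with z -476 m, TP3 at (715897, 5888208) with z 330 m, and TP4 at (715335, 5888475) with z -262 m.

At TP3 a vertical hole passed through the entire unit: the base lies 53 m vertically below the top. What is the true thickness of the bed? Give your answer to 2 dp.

Let the plane be z = a·x + b·y + c.
TP3−TP2: 2122a + 193b = 806;  TP4−TP2: 1560a + 460b = 214.
Solving gives a = 0.48806, b = −1.18993.
|∇z| = √(a²+b²) = 1.28613, so dip δ = arctan(1.28613) = 52.13°.
True thickness = vertical thickness × cos δ = 53 × cos 52.13° = 32.53 m.

32.53 m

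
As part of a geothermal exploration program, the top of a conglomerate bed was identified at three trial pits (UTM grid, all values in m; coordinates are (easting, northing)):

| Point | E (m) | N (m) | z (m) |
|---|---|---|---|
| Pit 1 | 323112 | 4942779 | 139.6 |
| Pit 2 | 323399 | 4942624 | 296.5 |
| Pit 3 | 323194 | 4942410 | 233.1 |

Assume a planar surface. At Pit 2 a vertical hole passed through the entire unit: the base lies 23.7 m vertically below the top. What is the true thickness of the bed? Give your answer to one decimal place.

Two edge vectors: Pit 1→Pit 2 = (287, -155, 156.9), Pit 1→Pit 3 = (82, -369, 93.5).
Normal n = (Pit 1→Pit 2) × (Pit 1→Pit 3) = (43403.6, -13968.7, -93193).
So ∂z/∂E = −n_x/n_z = 0.46574 and ∂z/∂N = −n_y/n_z = −0.14989.
|∇z| = √(a²+b²) = 0.48926, so dip δ = arctan(0.48926) = 26.07°.
True thickness = vertical thickness × cos δ = 23.7 × cos 26.07° = 21.3 m.

21.3 m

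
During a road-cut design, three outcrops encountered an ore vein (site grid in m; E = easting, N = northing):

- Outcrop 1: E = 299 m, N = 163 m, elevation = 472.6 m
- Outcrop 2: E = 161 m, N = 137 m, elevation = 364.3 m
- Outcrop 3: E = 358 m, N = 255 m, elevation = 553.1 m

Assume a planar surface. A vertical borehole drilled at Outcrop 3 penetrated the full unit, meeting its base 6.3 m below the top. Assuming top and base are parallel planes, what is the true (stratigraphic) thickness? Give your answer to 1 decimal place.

Two edge vectors: Outcrop 1→Outcrop 2 = (-138, -26, -108.3), Outcrop 1→Outcrop 3 = (59, 92, 80.5).
Normal n = (Outcrop 1→Outcrop 2) × (Outcrop 1→Outcrop 3) = (7870.6, 4719.3, -11162).
So ∂z/∂E = −n_x/n_z = 0.70512 and ∂z/∂N = −n_y/n_z = 0.42280.
|∇z| = √(a²+b²) = 0.82217, so dip δ = arctan(0.82217) = 39.43°.
True thickness = vertical thickness × cos δ = 6.3 × cos 39.43° = 4.9 m.

4.9 m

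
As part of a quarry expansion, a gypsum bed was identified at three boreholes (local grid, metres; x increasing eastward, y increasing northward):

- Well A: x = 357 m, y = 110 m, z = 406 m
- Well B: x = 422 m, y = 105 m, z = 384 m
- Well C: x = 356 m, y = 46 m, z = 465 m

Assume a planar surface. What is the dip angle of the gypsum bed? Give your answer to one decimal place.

Let the plane be z = a·x + b·y + c.
Well B−Well A: 65a − 5b = −22;  Well C−Well A: −1a − 64b = 59.
Solving gives a = −0.40888, b = −0.91549.
Gradient magnitude |∇z| = √(a² + b²) = √(0.16719 + 0.83811) = 1.00265.
True dip = arctan(1.00265) = 45.1°, dipping toward NNE (azimuth ≈ 024°).

45.1°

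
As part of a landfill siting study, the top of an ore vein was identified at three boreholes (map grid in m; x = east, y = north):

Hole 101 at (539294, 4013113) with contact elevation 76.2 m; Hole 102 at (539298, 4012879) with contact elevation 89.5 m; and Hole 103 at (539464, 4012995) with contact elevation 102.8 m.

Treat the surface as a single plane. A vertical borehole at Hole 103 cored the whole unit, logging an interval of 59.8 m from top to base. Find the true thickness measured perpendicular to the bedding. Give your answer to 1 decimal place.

Let the plane be z = a·x + b·y + c.
Hole 102−Hole 101: 4a − 234b = 13.3;  Hole 103−Hole 101: 170a − 118b = 26.6.
Solving gives a = 0.11842, b = −0.05481.
|∇z| = √(a²+b²) = 0.13049, so dip δ = arctan(0.13049) = 7.43°.
True thickness = vertical thickness × cos δ = 59.8 × cos 7.43° = 59.3 m.

59.3 m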